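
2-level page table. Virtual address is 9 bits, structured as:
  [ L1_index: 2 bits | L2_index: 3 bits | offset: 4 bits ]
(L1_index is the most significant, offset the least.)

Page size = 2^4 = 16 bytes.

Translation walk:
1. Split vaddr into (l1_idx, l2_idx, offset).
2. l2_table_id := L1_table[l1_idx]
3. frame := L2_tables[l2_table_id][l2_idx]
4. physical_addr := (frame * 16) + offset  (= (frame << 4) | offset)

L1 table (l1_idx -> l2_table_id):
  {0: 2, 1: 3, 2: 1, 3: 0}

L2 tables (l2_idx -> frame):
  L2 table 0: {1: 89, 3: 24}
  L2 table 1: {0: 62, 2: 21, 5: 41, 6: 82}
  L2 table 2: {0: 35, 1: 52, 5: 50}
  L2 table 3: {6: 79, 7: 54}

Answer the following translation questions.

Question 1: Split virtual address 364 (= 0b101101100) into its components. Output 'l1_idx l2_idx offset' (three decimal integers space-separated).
vaddr = 364 = 0b101101100
  top 2 bits -> l1_idx = 2
  next 3 bits -> l2_idx = 6
  bottom 4 bits -> offset = 12

Answer: 2 6 12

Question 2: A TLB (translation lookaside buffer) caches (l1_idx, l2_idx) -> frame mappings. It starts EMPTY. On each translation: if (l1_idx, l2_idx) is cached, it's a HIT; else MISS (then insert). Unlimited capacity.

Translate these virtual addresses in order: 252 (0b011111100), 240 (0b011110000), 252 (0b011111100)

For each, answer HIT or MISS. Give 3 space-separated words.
vaddr=252: (1,7) not in TLB -> MISS, insert
vaddr=240: (1,7) in TLB -> HIT
vaddr=252: (1,7) in TLB -> HIT

Answer: MISS HIT HIT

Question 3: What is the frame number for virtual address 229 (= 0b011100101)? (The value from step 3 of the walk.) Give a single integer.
Answer: 79

Derivation:
vaddr = 229: l1_idx=1, l2_idx=6
L1[1] = 3; L2[3][6] = 79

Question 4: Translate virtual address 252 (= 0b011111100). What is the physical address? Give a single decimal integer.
Answer: 876

Derivation:
vaddr = 252 = 0b011111100
Split: l1_idx=1, l2_idx=7, offset=12
L1[1] = 3
L2[3][7] = 54
paddr = 54 * 16 + 12 = 876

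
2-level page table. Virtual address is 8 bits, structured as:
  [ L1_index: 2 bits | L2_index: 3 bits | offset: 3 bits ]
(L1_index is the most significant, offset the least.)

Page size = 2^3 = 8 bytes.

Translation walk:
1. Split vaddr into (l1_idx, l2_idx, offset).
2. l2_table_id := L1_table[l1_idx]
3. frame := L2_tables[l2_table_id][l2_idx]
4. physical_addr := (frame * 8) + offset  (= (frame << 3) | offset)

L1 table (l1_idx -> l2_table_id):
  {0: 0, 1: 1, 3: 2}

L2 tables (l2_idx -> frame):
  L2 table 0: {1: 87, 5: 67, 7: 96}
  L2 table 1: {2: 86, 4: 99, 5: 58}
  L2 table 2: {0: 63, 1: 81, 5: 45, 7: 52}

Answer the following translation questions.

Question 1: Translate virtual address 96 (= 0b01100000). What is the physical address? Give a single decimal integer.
Answer: 792

Derivation:
vaddr = 96 = 0b01100000
Split: l1_idx=1, l2_idx=4, offset=0
L1[1] = 1
L2[1][4] = 99
paddr = 99 * 8 + 0 = 792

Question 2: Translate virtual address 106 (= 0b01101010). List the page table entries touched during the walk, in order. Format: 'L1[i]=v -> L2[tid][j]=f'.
Answer: L1[1]=1 -> L2[1][5]=58

Derivation:
vaddr = 106 = 0b01101010
Split: l1_idx=1, l2_idx=5, offset=2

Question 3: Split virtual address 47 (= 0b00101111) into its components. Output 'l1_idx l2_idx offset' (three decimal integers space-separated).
vaddr = 47 = 0b00101111
  top 2 bits -> l1_idx = 0
  next 3 bits -> l2_idx = 5
  bottom 3 bits -> offset = 7

Answer: 0 5 7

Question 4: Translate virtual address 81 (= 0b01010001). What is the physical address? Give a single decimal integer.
vaddr = 81 = 0b01010001
Split: l1_idx=1, l2_idx=2, offset=1
L1[1] = 1
L2[1][2] = 86
paddr = 86 * 8 + 1 = 689

Answer: 689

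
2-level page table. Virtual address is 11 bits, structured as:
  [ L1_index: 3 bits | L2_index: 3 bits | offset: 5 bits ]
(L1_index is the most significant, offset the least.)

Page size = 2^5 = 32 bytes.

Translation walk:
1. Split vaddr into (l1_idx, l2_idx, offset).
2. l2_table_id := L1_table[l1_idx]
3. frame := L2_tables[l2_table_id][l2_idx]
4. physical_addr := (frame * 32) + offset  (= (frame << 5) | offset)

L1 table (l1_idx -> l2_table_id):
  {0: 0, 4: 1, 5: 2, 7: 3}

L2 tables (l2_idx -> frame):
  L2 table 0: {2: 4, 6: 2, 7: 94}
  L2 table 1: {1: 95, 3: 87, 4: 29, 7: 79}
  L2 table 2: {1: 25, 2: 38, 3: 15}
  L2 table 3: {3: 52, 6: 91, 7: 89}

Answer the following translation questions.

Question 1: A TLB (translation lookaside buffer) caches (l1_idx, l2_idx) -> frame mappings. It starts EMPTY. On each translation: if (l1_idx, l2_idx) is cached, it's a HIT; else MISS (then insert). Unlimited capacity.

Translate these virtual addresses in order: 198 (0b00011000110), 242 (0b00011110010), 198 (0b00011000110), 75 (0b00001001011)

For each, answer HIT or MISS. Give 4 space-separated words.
Answer: MISS MISS HIT MISS

Derivation:
vaddr=198: (0,6) not in TLB -> MISS, insert
vaddr=242: (0,7) not in TLB -> MISS, insert
vaddr=198: (0,6) in TLB -> HIT
vaddr=75: (0,2) not in TLB -> MISS, insert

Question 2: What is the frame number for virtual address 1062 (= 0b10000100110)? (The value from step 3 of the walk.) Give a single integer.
Answer: 95

Derivation:
vaddr = 1062: l1_idx=4, l2_idx=1
L1[4] = 1; L2[1][1] = 95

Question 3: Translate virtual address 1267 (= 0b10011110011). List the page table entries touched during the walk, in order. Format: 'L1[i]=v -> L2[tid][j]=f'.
vaddr = 1267 = 0b10011110011
Split: l1_idx=4, l2_idx=7, offset=19

Answer: L1[4]=1 -> L2[1][7]=79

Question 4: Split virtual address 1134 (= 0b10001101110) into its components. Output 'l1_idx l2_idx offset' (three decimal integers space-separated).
Answer: 4 3 14

Derivation:
vaddr = 1134 = 0b10001101110
  top 3 bits -> l1_idx = 4
  next 3 bits -> l2_idx = 3
  bottom 5 bits -> offset = 14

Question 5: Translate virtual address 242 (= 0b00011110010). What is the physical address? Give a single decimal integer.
vaddr = 242 = 0b00011110010
Split: l1_idx=0, l2_idx=7, offset=18
L1[0] = 0
L2[0][7] = 94
paddr = 94 * 32 + 18 = 3026

Answer: 3026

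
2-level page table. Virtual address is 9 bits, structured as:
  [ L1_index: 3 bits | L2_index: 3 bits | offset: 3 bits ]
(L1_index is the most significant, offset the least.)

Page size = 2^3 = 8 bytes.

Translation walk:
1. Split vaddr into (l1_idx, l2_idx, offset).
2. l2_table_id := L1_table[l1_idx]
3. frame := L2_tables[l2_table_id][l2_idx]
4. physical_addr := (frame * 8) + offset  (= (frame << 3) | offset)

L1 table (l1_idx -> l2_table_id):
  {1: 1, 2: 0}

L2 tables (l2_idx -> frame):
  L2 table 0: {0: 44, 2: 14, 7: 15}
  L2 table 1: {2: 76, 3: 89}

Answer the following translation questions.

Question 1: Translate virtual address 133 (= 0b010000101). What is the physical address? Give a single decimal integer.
Answer: 357

Derivation:
vaddr = 133 = 0b010000101
Split: l1_idx=2, l2_idx=0, offset=5
L1[2] = 0
L2[0][0] = 44
paddr = 44 * 8 + 5 = 357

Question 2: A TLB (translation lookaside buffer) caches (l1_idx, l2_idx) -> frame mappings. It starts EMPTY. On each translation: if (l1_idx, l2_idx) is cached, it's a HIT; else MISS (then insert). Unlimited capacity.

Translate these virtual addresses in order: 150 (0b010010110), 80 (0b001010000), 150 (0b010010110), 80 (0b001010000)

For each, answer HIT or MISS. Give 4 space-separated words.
Answer: MISS MISS HIT HIT

Derivation:
vaddr=150: (2,2) not in TLB -> MISS, insert
vaddr=80: (1,2) not in TLB -> MISS, insert
vaddr=150: (2,2) in TLB -> HIT
vaddr=80: (1,2) in TLB -> HIT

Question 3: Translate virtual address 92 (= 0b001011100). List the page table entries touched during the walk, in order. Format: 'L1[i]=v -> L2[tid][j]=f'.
vaddr = 92 = 0b001011100
Split: l1_idx=1, l2_idx=3, offset=4

Answer: L1[1]=1 -> L2[1][3]=89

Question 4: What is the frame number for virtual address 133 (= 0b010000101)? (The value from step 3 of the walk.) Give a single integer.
Answer: 44

Derivation:
vaddr = 133: l1_idx=2, l2_idx=0
L1[2] = 0; L2[0][0] = 44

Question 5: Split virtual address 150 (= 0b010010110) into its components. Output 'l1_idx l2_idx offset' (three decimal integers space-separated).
Answer: 2 2 6

Derivation:
vaddr = 150 = 0b010010110
  top 3 bits -> l1_idx = 2
  next 3 bits -> l2_idx = 2
  bottom 3 bits -> offset = 6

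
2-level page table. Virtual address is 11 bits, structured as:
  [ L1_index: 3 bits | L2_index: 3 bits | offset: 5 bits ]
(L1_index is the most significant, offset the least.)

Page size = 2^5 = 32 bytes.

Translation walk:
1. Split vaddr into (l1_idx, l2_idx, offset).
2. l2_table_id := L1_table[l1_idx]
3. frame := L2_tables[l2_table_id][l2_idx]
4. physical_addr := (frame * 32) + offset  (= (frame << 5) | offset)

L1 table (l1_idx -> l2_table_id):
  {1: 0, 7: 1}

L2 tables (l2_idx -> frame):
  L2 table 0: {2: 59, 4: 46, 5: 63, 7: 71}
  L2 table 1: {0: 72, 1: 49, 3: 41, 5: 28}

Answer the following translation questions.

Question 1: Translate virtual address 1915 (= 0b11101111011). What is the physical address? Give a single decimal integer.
Answer: 1339

Derivation:
vaddr = 1915 = 0b11101111011
Split: l1_idx=7, l2_idx=3, offset=27
L1[7] = 1
L2[1][3] = 41
paddr = 41 * 32 + 27 = 1339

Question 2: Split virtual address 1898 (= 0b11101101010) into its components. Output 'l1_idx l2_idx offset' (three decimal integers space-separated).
vaddr = 1898 = 0b11101101010
  top 3 bits -> l1_idx = 7
  next 3 bits -> l2_idx = 3
  bottom 5 bits -> offset = 10

Answer: 7 3 10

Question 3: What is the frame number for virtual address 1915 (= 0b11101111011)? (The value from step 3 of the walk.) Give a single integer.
vaddr = 1915: l1_idx=7, l2_idx=3
L1[7] = 1; L2[1][3] = 41

Answer: 41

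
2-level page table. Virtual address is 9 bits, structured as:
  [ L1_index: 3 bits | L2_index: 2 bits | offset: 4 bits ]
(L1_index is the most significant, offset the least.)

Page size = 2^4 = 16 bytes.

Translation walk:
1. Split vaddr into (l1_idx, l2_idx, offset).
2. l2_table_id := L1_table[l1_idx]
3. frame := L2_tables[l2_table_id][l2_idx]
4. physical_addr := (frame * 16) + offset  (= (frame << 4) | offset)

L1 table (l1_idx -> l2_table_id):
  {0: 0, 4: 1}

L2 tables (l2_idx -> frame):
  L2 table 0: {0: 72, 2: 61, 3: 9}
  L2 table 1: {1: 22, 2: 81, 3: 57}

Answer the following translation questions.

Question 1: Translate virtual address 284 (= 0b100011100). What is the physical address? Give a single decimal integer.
vaddr = 284 = 0b100011100
Split: l1_idx=4, l2_idx=1, offset=12
L1[4] = 1
L2[1][1] = 22
paddr = 22 * 16 + 12 = 364

Answer: 364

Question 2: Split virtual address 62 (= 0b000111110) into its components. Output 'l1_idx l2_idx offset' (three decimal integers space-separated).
vaddr = 62 = 0b000111110
  top 3 bits -> l1_idx = 0
  next 2 bits -> l2_idx = 3
  bottom 4 bits -> offset = 14

Answer: 0 3 14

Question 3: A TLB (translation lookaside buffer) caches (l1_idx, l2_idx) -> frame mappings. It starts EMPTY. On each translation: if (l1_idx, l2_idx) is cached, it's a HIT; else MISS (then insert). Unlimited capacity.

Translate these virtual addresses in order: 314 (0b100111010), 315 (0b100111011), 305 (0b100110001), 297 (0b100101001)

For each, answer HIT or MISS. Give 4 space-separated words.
Answer: MISS HIT HIT MISS

Derivation:
vaddr=314: (4,3) not in TLB -> MISS, insert
vaddr=315: (4,3) in TLB -> HIT
vaddr=305: (4,3) in TLB -> HIT
vaddr=297: (4,2) not in TLB -> MISS, insert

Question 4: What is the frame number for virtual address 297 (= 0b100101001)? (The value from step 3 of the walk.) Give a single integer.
vaddr = 297: l1_idx=4, l2_idx=2
L1[4] = 1; L2[1][2] = 81

Answer: 81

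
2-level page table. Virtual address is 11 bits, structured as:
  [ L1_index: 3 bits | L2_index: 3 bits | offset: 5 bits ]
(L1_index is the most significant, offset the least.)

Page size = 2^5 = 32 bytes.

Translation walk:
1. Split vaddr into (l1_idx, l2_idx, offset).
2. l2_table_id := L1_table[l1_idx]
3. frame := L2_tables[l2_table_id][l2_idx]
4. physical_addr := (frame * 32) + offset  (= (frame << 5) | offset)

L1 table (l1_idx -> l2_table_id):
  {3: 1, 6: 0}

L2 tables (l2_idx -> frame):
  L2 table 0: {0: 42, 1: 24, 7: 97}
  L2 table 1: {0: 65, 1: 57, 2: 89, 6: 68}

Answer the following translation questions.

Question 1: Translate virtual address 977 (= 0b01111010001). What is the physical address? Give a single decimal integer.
vaddr = 977 = 0b01111010001
Split: l1_idx=3, l2_idx=6, offset=17
L1[3] = 1
L2[1][6] = 68
paddr = 68 * 32 + 17 = 2193

Answer: 2193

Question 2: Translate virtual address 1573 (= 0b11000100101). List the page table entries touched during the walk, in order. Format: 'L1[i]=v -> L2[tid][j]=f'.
vaddr = 1573 = 0b11000100101
Split: l1_idx=6, l2_idx=1, offset=5

Answer: L1[6]=0 -> L2[0][1]=24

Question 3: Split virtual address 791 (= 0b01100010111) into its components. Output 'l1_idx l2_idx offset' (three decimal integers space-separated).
Answer: 3 0 23

Derivation:
vaddr = 791 = 0b01100010111
  top 3 bits -> l1_idx = 3
  next 3 bits -> l2_idx = 0
  bottom 5 bits -> offset = 23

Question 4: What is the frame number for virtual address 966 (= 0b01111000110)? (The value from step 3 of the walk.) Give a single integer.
vaddr = 966: l1_idx=3, l2_idx=6
L1[3] = 1; L2[1][6] = 68

Answer: 68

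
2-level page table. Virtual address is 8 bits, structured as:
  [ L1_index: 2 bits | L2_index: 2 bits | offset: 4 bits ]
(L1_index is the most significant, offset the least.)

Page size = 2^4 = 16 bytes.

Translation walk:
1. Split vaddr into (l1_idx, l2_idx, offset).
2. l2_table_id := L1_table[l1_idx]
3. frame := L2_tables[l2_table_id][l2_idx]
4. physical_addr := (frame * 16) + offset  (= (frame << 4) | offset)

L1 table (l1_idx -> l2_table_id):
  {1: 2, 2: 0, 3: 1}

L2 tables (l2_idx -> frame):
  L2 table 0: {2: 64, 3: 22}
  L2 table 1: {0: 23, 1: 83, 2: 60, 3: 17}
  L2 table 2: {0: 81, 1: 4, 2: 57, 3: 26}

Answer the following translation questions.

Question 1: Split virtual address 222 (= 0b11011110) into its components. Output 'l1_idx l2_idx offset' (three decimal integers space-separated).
vaddr = 222 = 0b11011110
  top 2 bits -> l1_idx = 3
  next 2 bits -> l2_idx = 1
  bottom 4 bits -> offset = 14

Answer: 3 1 14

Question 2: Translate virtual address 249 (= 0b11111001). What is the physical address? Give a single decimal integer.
Answer: 281

Derivation:
vaddr = 249 = 0b11111001
Split: l1_idx=3, l2_idx=3, offset=9
L1[3] = 1
L2[1][3] = 17
paddr = 17 * 16 + 9 = 281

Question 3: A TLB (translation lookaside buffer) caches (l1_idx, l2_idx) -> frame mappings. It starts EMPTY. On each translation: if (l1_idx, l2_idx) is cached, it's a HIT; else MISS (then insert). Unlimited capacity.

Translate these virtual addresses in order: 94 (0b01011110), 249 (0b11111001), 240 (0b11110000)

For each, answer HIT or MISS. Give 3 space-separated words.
vaddr=94: (1,1) not in TLB -> MISS, insert
vaddr=249: (3,3) not in TLB -> MISS, insert
vaddr=240: (3,3) in TLB -> HIT

Answer: MISS MISS HIT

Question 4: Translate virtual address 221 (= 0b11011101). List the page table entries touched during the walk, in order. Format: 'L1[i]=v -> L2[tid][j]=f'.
Answer: L1[3]=1 -> L2[1][1]=83

Derivation:
vaddr = 221 = 0b11011101
Split: l1_idx=3, l2_idx=1, offset=13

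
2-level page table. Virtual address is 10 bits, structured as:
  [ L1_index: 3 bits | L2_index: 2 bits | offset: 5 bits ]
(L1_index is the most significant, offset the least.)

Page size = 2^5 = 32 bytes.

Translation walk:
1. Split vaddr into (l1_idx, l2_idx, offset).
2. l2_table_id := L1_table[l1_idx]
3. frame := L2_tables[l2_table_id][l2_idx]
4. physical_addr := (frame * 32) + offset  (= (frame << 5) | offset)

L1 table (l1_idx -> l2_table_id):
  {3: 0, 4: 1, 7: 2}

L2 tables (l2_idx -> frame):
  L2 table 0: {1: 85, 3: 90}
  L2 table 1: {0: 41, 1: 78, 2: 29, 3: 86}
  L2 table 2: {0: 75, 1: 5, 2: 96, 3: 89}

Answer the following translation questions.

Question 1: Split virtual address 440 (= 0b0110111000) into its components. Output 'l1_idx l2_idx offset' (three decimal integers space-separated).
vaddr = 440 = 0b0110111000
  top 3 bits -> l1_idx = 3
  next 2 bits -> l2_idx = 1
  bottom 5 bits -> offset = 24

Answer: 3 1 24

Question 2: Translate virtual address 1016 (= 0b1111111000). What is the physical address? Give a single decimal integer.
Answer: 2872

Derivation:
vaddr = 1016 = 0b1111111000
Split: l1_idx=7, l2_idx=3, offset=24
L1[7] = 2
L2[2][3] = 89
paddr = 89 * 32 + 24 = 2872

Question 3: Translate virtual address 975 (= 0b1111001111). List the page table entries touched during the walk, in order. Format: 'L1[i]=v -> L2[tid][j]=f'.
vaddr = 975 = 0b1111001111
Split: l1_idx=7, l2_idx=2, offset=15

Answer: L1[7]=2 -> L2[2][2]=96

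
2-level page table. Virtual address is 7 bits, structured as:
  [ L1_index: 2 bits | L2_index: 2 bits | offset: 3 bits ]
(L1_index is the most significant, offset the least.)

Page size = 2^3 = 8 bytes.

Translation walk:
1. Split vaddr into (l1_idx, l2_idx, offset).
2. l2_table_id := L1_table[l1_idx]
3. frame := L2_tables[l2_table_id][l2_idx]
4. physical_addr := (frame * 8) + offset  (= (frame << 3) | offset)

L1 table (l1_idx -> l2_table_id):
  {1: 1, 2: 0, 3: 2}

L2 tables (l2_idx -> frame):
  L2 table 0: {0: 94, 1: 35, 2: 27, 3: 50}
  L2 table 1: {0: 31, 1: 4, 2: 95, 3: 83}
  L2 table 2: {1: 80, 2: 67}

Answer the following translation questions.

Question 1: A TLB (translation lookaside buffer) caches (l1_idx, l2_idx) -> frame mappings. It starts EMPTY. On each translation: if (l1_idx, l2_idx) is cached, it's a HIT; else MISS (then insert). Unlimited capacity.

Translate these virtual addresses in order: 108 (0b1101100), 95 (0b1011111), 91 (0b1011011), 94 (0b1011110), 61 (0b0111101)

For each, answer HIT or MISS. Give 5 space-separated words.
Answer: MISS MISS HIT HIT MISS

Derivation:
vaddr=108: (3,1) not in TLB -> MISS, insert
vaddr=95: (2,3) not in TLB -> MISS, insert
vaddr=91: (2,3) in TLB -> HIT
vaddr=94: (2,3) in TLB -> HIT
vaddr=61: (1,3) not in TLB -> MISS, insert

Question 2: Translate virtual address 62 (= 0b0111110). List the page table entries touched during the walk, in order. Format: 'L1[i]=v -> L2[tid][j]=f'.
vaddr = 62 = 0b0111110
Split: l1_idx=1, l2_idx=3, offset=6

Answer: L1[1]=1 -> L2[1][3]=83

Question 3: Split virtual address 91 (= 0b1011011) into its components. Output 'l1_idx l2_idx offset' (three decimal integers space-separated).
Answer: 2 3 3

Derivation:
vaddr = 91 = 0b1011011
  top 2 bits -> l1_idx = 2
  next 2 bits -> l2_idx = 3
  bottom 3 bits -> offset = 3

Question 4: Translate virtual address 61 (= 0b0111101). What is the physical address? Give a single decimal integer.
Answer: 669

Derivation:
vaddr = 61 = 0b0111101
Split: l1_idx=1, l2_idx=3, offset=5
L1[1] = 1
L2[1][3] = 83
paddr = 83 * 8 + 5 = 669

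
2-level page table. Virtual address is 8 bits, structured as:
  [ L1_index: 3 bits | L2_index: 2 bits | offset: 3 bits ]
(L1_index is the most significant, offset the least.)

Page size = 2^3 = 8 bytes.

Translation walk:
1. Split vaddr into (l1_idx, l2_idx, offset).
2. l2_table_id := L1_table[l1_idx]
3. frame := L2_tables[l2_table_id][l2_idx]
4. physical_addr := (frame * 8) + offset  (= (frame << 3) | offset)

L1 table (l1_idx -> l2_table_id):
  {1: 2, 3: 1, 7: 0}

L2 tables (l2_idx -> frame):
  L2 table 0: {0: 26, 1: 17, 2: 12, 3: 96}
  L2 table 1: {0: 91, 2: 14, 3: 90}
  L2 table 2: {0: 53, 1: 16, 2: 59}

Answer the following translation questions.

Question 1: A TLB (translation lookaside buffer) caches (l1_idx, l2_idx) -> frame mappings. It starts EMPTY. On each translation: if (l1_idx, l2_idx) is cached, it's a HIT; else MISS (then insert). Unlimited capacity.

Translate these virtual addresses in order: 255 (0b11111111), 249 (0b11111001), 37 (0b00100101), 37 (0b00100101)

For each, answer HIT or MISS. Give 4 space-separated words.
Answer: MISS HIT MISS HIT

Derivation:
vaddr=255: (7,3) not in TLB -> MISS, insert
vaddr=249: (7,3) in TLB -> HIT
vaddr=37: (1,0) not in TLB -> MISS, insert
vaddr=37: (1,0) in TLB -> HIT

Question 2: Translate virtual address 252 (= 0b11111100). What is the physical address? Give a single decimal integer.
vaddr = 252 = 0b11111100
Split: l1_idx=7, l2_idx=3, offset=4
L1[7] = 0
L2[0][3] = 96
paddr = 96 * 8 + 4 = 772

Answer: 772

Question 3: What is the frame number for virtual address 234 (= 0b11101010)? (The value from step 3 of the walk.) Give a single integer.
vaddr = 234: l1_idx=7, l2_idx=1
L1[7] = 0; L2[0][1] = 17

Answer: 17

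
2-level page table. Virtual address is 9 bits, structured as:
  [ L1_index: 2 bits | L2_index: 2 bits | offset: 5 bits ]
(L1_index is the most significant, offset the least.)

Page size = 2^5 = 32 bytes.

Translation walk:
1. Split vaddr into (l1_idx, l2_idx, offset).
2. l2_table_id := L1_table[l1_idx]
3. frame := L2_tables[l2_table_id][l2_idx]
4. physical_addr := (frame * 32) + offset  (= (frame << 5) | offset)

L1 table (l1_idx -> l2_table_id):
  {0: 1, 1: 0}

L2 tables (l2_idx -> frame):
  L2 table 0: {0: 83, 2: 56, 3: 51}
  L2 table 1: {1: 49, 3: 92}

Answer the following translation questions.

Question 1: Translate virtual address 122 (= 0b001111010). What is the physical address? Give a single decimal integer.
vaddr = 122 = 0b001111010
Split: l1_idx=0, l2_idx=3, offset=26
L1[0] = 1
L2[1][3] = 92
paddr = 92 * 32 + 26 = 2970

Answer: 2970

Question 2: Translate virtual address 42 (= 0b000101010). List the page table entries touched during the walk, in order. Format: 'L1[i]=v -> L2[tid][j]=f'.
Answer: L1[0]=1 -> L2[1][1]=49

Derivation:
vaddr = 42 = 0b000101010
Split: l1_idx=0, l2_idx=1, offset=10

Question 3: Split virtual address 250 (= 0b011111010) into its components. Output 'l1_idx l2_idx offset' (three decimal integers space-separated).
Answer: 1 3 26

Derivation:
vaddr = 250 = 0b011111010
  top 2 bits -> l1_idx = 1
  next 2 bits -> l2_idx = 3
  bottom 5 bits -> offset = 26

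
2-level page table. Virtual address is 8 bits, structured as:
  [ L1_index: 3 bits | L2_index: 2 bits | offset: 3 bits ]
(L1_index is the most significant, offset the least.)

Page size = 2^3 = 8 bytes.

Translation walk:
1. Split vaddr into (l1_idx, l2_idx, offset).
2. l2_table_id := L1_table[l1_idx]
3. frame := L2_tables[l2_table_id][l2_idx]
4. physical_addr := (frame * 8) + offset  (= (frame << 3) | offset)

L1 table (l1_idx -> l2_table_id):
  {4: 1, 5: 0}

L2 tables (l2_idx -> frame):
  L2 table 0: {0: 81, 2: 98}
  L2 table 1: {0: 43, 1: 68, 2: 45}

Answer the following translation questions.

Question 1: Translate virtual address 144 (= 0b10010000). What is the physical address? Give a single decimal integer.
vaddr = 144 = 0b10010000
Split: l1_idx=4, l2_idx=2, offset=0
L1[4] = 1
L2[1][2] = 45
paddr = 45 * 8 + 0 = 360

Answer: 360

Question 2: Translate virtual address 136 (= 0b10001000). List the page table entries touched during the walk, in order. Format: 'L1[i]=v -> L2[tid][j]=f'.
vaddr = 136 = 0b10001000
Split: l1_idx=4, l2_idx=1, offset=0

Answer: L1[4]=1 -> L2[1][1]=68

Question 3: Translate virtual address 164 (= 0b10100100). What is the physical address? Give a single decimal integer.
Answer: 652

Derivation:
vaddr = 164 = 0b10100100
Split: l1_idx=5, l2_idx=0, offset=4
L1[5] = 0
L2[0][0] = 81
paddr = 81 * 8 + 4 = 652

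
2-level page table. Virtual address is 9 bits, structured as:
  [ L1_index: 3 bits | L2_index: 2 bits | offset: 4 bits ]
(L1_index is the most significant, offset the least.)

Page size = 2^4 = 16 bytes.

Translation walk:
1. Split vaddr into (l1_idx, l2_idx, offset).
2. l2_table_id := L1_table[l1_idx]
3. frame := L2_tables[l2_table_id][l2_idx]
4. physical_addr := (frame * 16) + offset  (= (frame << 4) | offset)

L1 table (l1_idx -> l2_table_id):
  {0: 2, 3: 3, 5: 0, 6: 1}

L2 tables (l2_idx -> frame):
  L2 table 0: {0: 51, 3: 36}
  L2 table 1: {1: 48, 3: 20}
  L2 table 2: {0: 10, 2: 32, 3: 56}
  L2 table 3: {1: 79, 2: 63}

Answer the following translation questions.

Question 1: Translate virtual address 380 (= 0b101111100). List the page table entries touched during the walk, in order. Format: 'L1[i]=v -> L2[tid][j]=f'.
vaddr = 380 = 0b101111100
Split: l1_idx=5, l2_idx=3, offset=12

Answer: L1[5]=0 -> L2[0][3]=36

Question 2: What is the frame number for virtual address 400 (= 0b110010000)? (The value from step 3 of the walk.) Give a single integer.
Answer: 48

Derivation:
vaddr = 400: l1_idx=6, l2_idx=1
L1[6] = 1; L2[1][1] = 48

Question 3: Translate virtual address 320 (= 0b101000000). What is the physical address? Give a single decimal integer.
vaddr = 320 = 0b101000000
Split: l1_idx=5, l2_idx=0, offset=0
L1[5] = 0
L2[0][0] = 51
paddr = 51 * 16 + 0 = 816

Answer: 816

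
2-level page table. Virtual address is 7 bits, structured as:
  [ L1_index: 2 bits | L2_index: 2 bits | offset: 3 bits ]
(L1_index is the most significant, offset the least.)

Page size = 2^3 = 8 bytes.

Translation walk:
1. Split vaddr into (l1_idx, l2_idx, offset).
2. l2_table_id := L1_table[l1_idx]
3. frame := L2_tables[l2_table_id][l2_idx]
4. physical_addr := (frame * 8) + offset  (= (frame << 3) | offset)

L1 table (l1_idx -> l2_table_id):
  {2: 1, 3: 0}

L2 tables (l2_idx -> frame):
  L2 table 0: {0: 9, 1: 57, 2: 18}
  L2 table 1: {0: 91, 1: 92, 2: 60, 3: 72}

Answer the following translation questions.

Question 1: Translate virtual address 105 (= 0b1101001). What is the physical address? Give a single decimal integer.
vaddr = 105 = 0b1101001
Split: l1_idx=3, l2_idx=1, offset=1
L1[3] = 0
L2[0][1] = 57
paddr = 57 * 8 + 1 = 457

Answer: 457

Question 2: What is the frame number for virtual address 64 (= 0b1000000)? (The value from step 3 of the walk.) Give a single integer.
vaddr = 64: l1_idx=2, l2_idx=0
L1[2] = 1; L2[1][0] = 91

Answer: 91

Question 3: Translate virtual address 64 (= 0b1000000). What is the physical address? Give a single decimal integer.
Answer: 728

Derivation:
vaddr = 64 = 0b1000000
Split: l1_idx=2, l2_idx=0, offset=0
L1[2] = 1
L2[1][0] = 91
paddr = 91 * 8 + 0 = 728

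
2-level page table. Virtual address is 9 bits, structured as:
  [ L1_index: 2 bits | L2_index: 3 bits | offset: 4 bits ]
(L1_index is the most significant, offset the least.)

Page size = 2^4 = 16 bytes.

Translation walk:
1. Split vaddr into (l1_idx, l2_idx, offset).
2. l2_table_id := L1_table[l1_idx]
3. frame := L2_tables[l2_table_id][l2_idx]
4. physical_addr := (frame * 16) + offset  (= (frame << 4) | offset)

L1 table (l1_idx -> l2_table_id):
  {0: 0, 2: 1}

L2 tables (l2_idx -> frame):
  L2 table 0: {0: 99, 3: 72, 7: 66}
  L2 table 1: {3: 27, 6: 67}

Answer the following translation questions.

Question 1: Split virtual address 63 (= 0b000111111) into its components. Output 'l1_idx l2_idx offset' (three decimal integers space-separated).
Answer: 0 3 15

Derivation:
vaddr = 63 = 0b000111111
  top 2 bits -> l1_idx = 0
  next 3 bits -> l2_idx = 3
  bottom 4 bits -> offset = 15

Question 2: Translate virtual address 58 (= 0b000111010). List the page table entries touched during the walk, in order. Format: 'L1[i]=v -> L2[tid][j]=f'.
Answer: L1[0]=0 -> L2[0][3]=72

Derivation:
vaddr = 58 = 0b000111010
Split: l1_idx=0, l2_idx=3, offset=10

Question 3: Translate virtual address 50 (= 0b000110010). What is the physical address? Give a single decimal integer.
Answer: 1154

Derivation:
vaddr = 50 = 0b000110010
Split: l1_idx=0, l2_idx=3, offset=2
L1[0] = 0
L2[0][3] = 72
paddr = 72 * 16 + 2 = 1154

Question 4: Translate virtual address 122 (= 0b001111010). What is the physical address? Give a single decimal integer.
vaddr = 122 = 0b001111010
Split: l1_idx=0, l2_idx=7, offset=10
L1[0] = 0
L2[0][7] = 66
paddr = 66 * 16 + 10 = 1066

Answer: 1066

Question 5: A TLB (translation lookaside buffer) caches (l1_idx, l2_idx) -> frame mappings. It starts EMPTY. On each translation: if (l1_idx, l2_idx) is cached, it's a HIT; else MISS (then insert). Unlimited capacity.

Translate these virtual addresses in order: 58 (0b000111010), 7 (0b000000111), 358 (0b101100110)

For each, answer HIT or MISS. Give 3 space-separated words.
Answer: MISS MISS MISS

Derivation:
vaddr=58: (0,3) not in TLB -> MISS, insert
vaddr=7: (0,0) not in TLB -> MISS, insert
vaddr=358: (2,6) not in TLB -> MISS, insert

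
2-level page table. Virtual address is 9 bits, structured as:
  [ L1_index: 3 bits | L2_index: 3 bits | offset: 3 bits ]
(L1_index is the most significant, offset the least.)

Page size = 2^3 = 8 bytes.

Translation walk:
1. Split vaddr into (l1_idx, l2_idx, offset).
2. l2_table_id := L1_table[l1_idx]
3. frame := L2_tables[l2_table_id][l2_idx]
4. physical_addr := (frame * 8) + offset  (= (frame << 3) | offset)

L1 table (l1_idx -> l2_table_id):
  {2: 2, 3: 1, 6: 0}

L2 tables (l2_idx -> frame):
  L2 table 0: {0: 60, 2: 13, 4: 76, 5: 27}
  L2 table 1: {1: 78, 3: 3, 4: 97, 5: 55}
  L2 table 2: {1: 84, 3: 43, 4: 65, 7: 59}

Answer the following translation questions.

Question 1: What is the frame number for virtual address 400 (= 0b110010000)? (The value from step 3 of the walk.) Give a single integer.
Answer: 13

Derivation:
vaddr = 400: l1_idx=6, l2_idx=2
L1[6] = 0; L2[0][2] = 13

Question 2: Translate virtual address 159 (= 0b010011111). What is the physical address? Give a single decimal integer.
Answer: 351

Derivation:
vaddr = 159 = 0b010011111
Split: l1_idx=2, l2_idx=3, offset=7
L1[2] = 2
L2[2][3] = 43
paddr = 43 * 8 + 7 = 351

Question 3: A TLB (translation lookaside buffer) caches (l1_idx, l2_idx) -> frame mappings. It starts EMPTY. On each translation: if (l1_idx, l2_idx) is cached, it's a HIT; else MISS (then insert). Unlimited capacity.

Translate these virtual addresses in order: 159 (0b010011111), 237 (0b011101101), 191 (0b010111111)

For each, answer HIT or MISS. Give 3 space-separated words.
vaddr=159: (2,3) not in TLB -> MISS, insert
vaddr=237: (3,5) not in TLB -> MISS, insert
vaddr=191: (2,7) not in TLB -> MISS, insert

Answer: MISS MISS MISS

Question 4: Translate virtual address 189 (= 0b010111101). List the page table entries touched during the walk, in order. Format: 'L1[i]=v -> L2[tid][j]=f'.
vaddr = 189 = 0b010111101
Split: l1_idx=2, l2_idx=7, offset=5

Answer: L1[2]=2 -> L2[2][7]=59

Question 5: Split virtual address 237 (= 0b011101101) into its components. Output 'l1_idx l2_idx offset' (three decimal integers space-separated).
Answer: 3 5 5

Derivation:
vaddr = 237 = 0b011101101
  top 3 bits -> l1_idx = 3
  next 3 bits -> l2_idx = 5
  bottom 3 bits -> offset = 5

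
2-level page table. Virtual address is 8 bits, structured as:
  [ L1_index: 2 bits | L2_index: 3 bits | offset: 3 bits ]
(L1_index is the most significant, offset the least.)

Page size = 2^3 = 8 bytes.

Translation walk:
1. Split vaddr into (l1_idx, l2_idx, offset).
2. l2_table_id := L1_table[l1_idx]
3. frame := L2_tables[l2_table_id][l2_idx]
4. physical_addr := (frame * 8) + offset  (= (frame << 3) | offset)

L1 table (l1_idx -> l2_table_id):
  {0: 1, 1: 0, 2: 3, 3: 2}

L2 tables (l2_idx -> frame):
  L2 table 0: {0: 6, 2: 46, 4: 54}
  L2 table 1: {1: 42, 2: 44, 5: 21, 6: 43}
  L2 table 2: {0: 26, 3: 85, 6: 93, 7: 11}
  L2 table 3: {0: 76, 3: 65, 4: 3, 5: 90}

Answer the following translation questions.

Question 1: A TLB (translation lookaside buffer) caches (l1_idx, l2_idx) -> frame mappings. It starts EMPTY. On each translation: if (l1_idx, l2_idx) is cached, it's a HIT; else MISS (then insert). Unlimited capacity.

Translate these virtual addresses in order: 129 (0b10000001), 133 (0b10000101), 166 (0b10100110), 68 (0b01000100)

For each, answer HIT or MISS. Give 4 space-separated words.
Answer: MISS HIT MISS MISS

Derivation:
vaddr=129: (2,0) not in TLB -> MISS, insert
vaddr=133: (2,0) in TLB -> HIT
vaddr=166: (2,4) not in TLB -> MISS, insert
vaddr=68: (1,0) not in TLB -> MISS, insert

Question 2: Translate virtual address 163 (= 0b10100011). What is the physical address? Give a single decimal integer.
Answer: 27

Derivation:
vaddr = 163 = 0b10100011
Split: l1_idx=2, l2_idx=4, offset=3
L1[2] = 3
L2[3][4] = 3
paddr = 3 * 8 + 3 = 27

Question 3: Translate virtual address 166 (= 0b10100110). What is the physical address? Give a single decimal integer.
Answer: 30

Derivation:
vaddr = 166 = 0b10100110
Split: l1_idx=2, l2_idx=4, offset=6
L1[2] = 3
L2[3][4] = 3
paddr = 3 * 8 + 6 = 30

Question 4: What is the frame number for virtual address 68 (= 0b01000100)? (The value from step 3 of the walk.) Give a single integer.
Answer: 6

Derivation:
vaddr = 68: l1_idx=1, l2_idx=0
L1[1] = 0; L2[0][0] = 6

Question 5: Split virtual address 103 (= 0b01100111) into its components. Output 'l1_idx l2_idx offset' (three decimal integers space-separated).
Answer: 1 4 7

Derivation:
vaddr = 103 = 0b01100111
  top 2 bits -> l1_idx = 1
  next 3 bits -> l2_idx = 4
  bottom 3 bits -> offset = 7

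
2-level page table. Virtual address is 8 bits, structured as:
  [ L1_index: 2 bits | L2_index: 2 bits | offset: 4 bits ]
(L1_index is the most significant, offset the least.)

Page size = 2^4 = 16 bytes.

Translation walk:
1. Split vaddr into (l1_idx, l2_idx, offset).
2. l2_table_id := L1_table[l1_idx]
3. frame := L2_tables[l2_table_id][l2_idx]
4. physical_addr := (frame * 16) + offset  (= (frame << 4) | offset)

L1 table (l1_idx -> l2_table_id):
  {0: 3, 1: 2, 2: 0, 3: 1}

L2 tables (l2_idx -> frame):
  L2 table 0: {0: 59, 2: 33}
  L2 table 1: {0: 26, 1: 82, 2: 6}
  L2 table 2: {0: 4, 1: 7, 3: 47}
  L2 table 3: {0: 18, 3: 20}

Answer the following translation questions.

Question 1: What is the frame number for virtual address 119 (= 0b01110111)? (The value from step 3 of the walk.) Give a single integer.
vaddr = 119: l1_idx=1, l2_idx=3
L1[1] = 2; L2[2][3] = 47

Answer: 47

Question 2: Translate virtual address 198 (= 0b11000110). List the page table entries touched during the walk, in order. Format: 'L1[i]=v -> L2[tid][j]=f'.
vaddr = 198 = 0b11000110
Split: l1_idx=3, l2_idx=0, offset=6

Answer: L1[3]=1 -> L2[1][0]=26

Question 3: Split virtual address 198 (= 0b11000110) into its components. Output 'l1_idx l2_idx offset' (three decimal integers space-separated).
Answer: 3 0 6

Derivation:
vaddr = 198 = 0b11000110
  top 2 bits -> l1_idx = 3
  next 2 bits -> l2_idx = 0
  bottom 4 bits -> offset = 6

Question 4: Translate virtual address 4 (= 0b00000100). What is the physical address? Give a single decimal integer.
vaddr = 4 = 0b00000100
Split: l1_idx=0, l2_idx=0, offset=4
L1[0] = 3
L2[3][0] = 18
paddr = 18 * 16 + 4 = 292

Answer: 292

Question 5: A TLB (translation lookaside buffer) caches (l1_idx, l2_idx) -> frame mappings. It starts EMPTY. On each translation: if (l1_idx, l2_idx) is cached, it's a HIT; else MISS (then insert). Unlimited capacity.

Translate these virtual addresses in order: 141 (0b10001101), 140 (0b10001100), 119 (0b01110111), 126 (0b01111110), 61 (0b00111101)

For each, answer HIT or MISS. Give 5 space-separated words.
vaddr=141: (2,0) not in TLB -> MISS, insert
vaddr=140: (2,0) in TLB -> HIT
vaddr=119: (1,3) not in TLB -> MISS, insert
vaddr=126: (1,3) in TLB -> HIT
vaddr=61: (0,3) not in TLB -> MISS, insert

Answer: MISS HIT MISS HIT MISS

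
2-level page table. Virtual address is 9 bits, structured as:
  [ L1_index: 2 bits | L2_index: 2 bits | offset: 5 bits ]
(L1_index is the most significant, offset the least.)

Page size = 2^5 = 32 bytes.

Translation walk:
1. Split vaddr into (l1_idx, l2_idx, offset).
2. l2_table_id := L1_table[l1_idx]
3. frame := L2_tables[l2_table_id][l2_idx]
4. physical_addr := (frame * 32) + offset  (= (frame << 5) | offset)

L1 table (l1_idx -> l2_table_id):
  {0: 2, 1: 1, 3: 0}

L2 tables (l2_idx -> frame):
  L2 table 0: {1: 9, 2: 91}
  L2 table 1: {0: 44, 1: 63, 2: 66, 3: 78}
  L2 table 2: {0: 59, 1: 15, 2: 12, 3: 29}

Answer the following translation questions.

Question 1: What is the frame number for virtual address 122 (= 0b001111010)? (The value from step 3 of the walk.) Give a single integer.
vaddr = 122: l1_idx=0, l2_idx=3
L1[0] = 2; L2[2][3] = 29

Answer: 29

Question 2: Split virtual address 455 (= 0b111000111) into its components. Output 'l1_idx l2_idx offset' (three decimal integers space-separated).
Answer: 3 2 7

Derivation:
vaddr = 455 = 0b111000111
  top 2 bits -> l1_idx = 3
  next 2 bits -> l2_idx = 2
  bottom 5 bits -> offset = 7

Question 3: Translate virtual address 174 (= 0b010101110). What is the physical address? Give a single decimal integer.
Answer: 2030

Derivation:
vaddr = 174 = 0b010101110
Split: l1_idx=1, l2_idx=1, offset=14
L1[1] = 1
L2[1][1] = 63
paddr = 63 * 32 + 14 = 2030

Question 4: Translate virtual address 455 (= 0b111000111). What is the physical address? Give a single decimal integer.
Answer: 2919

Derivation:
vaddr = 455 = 0b111000111
Split: l1_idx=3, l2_idx=2, offset=7
L1[3] = 0
L2[0][2] = 91
paddr = 91 * 32 + 7 = 2919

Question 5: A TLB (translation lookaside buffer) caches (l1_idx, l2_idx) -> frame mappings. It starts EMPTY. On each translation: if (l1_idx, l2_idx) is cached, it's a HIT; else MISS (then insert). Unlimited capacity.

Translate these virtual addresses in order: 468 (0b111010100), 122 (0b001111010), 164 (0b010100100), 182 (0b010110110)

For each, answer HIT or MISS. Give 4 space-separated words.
vaddr=468: (3,2) not in TLB -> MISS, insert
vaddr=122: (0,3) not in TLB -> MISS, insert
vaddr=164: (1,1) not in TLB -> MISS, insert
vaddr=182: (1,1) in TLB -> HIT

Answer: MISS MISS MISS HIT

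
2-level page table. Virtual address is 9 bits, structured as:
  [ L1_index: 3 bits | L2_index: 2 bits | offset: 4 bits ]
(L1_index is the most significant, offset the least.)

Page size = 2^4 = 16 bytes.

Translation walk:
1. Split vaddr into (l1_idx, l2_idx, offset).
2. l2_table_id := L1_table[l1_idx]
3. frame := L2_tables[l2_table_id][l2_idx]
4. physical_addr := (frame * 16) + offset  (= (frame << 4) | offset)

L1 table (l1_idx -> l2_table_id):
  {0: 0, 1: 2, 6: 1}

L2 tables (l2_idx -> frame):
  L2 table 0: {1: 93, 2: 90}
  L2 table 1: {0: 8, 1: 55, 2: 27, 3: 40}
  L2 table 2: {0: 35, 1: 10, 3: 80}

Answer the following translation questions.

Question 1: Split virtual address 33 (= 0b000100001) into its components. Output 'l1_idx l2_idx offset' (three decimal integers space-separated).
Answer: 0 2 1

Derivation:
vaddr = 33 = 0b000100001
  top 3 bits -> l1_idx = 0
  next 2 bits -> l2_idx = 2
  bottom 4 bits -> offset = 1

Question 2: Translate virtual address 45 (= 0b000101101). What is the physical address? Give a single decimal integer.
vaddr = 45 = 0b000101101
Split: l1_idx=0, l2_idx=2, offset=13
L1[0] = 0
L2[0][2] = 90
paddr = 90 * 16 + 13 = 1453

Answer: 1453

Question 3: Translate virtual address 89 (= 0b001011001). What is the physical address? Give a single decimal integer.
vaddr = 89 = 0b001011001
Split: l1_idx=1, l2_idx=1, offset=9
L1[1] = 2
L2[2][1] = 10
paddr = 10 * 16 + 9 = 169

Answer: 169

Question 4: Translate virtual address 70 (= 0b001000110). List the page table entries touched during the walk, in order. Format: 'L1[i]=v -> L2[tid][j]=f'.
Answer: L1[1]=2 -> L2[2][0]=35

Derivation:
vaddr = 70 = 0b001000110
Split: l1_idx=1, l2_idx=0, offset=6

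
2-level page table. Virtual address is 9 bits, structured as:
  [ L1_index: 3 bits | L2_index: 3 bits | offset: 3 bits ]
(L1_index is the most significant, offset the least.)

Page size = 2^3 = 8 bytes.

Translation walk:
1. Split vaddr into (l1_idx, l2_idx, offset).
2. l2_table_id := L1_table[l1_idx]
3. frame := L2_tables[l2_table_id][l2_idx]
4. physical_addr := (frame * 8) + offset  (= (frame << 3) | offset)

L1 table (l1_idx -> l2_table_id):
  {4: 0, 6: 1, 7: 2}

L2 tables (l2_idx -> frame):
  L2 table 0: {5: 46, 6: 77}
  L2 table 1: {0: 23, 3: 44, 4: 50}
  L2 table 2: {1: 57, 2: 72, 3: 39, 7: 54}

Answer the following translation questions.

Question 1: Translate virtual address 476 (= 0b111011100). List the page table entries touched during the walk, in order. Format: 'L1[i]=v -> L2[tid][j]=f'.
vaddr = 476 = 0b111011100
Split: l1_idx=7, l2_idx=3, offset=4

Answer: L1[7]=2 -> L2[2][3]=39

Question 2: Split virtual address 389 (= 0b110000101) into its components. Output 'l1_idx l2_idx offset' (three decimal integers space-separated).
vaddr = 389 = 0b110000101
  top 3 bits -> l1_idx = 6
  next 3 bits -> l2_idx = 0
  bottom 3 bits -> offset = 5

Answer: 6 0 5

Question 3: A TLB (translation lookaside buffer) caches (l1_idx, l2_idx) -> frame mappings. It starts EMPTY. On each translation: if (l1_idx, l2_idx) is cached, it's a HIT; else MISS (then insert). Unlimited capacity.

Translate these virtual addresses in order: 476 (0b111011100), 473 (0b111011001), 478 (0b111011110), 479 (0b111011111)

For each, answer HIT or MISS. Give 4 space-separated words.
vaddr=476: (7,3) not in TLB -> MISS, insert
vaddr=473: (7,3) in TLB -> HIT
vaddr=478: (7,3) in TLB -> HIT
vaddr=479: (7,3) in TLB -> HIT

Answer: MISS HIT HIT HIT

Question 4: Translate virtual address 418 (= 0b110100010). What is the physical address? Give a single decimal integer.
Answer: 402

Derivation:
vaddr = 418 = 0b110100010
Split: l1_idx=6, l2_idx=4, offset=2
L1[6] = 1
L2[1][4] = 50
paddr = 50 * 8 + 2 = 402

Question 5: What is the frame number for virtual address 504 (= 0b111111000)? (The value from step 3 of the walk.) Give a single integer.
Answer: 54

Derivation:
vaddr = 504: l1_idx=7, l2_idx=7
L1[7] = 2; L2[2][7] = 54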